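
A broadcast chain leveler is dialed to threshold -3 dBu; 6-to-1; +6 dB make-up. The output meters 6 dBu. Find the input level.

Before make-up, the level was 6 − 6 = 0 dBu.
That's 3 dB above the -3 dBu threshold.
Undo the ratio: input overshoot = 3 × 6 = 18 dB, giving input = 15 dBu.

15 dBu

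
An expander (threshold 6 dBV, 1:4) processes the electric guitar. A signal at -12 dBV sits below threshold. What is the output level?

Below threshold, a 1:4 expander applies gain = (4−1)×(T − x) of attenuation.
(4−1) × 18 = 54 dB, so output = -12 − 54 = -66 dBV.

-66 dBV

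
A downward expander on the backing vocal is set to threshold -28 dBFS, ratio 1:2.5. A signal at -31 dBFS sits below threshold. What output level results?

-35.5 dBFS

Undershoot = (-28) − (-31) = 3 dB.
At 1:2.5, that expands to 7.5 dB under threshold.
Output = -28 − 7.5 = -35.5 dBFS.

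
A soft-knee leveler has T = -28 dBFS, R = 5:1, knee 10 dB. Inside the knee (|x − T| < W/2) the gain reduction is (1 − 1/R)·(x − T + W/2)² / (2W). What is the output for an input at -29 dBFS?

x − T + W/2 = -29 − (-28) + 5 = 4.
GR = (1 − 1/5) × 4² / 20 = 0.8 × 16 / 20 = 0.64 dB.
Output = -29 − 0.64 = -29.64 dBFS.

-29.64 dBFS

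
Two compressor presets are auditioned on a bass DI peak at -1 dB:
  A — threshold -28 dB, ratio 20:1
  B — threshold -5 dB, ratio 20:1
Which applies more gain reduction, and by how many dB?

A: overshoot 27 dB → output overshoot 1.35 dB → GR 25.65 dB.
B: overshoot 4 dB → output overshoot 0.2 dB → GR 3.8 dB.
A reduces 21.85 dB more.

A, by 21.85 dB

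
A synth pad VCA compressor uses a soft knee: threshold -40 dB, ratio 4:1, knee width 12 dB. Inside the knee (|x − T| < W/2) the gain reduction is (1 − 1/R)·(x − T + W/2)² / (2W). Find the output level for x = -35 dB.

x − T + W/2 = -35 − (-40) + 6 = 11.
GR = (1 − 1/4) × 11² / 24 = 0.75 × 121 / 24 = 3.78125 dB.
Output = -35 − 3.78125 = -38.78125 dB.

-38.78125 dB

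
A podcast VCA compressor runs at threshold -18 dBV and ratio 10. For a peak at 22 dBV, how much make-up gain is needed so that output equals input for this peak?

36 dB

The peak compresses to -18 + 40/10 = -14 dBV.
To reach 22 dBV requires 22 − (-14) = 36 dB of make-up.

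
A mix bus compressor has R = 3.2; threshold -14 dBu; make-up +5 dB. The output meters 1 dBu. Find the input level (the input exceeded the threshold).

18 dBu

Remove make-up: 1 − 5 = -4 dBu.
The compressed level sits -4 − (-14) = 10 dB over threshold.
Before 3.2:1 compression the overshoot was 10 × 3.2 = 32 dB, so input = -14 + 32 = 18 dBu.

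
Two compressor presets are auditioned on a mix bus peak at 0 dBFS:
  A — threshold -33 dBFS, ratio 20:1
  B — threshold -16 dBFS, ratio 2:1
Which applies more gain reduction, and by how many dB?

A: GR = 33 − 33/20 = 31.35 dB.
B: GR = 16 − 16/2 = 8 dB.
A reduces 23.35 dB more.

A, by 23.35 dB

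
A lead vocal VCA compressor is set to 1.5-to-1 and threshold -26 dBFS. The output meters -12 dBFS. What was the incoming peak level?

The compressed level sits -12 − (-26) = 14 dB over threshold.
Input overshoot = R × output overshoot = 21 dB → input = -26 + 21 = -5 dBFS.

-5 dBFS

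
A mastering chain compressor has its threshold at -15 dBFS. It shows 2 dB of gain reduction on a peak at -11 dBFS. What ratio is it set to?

2:1

Input overshoot = -11 − (-15) = 4 dB.
Output overshoot = 4 − 2 = 2 dB.
Ratio = input overshoot / output overshoot = 4 / 2 = 2.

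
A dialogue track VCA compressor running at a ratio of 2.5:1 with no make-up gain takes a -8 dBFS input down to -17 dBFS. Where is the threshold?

-23 dBFS

Gain reduction = -8 − (-17) = 9 dB; output overshoot = GR / (R − 1) = 9 / 1.5 = 6 dB.
Threshold = output − output overshoot = -17 − 6 = -23 dBFS.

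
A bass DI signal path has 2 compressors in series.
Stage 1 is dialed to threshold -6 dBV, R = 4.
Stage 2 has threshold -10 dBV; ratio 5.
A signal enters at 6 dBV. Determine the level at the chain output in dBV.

Stage 1: overshoot 12 dB → 12/4 = 3 dB → -3 dBV.
Stage 2: 7 dB above -10 dBV, reduced 5:1 to 1.4 dB above → -8.6 dBV.

-8.6 dBV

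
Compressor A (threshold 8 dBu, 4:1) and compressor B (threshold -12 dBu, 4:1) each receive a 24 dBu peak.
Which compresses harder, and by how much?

B, by 15 dB

A: 16 dB over, compressed to 4 dB over, so 12 dB of GR.
B: 36 dB over, compressed to 9 dB over, so 27 dB of GR.
Difference: 15 dB in favour of B.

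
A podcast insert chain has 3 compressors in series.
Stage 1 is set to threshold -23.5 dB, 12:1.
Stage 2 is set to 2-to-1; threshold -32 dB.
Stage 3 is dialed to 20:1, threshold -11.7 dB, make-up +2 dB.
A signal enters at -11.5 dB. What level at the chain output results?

Stage 1: -11.5 dB is 12 dB over -23.5 dB; at 12:1 that becomes 1 dB over, giving -22.5 dB.
Stage 2: overshoot 9.5 dB → 9.5/2 = 4.75 dB → -27.25 dB.
Stage 3: -27.25 dB ≤ -11.7 dB, so stage 3 doesn't engage; make-up brings it to -25.25 dB.

-25.25 dB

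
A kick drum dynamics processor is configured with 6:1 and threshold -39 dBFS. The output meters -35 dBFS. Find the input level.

That's 4 dB above the -39 dBFS threshold.
Input overshoot = R × output overshoot = 24 dB → input = -39 + 24 = -15 dBFS.

-15 dBFS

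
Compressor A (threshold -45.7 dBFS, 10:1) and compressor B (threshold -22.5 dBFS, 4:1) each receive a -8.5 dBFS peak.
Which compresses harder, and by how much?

A, by 22.98 dB

A: GR = 37.2 − 37.2/10 = 33.48 dB.
B: GR = 14 − 14/4 = 10.5 dB.
A applies 22.98 dB more gain reduction.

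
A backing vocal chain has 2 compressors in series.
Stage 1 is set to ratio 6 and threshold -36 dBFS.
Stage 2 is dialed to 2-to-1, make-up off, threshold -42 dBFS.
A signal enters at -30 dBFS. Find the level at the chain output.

-38.5 dBFS

Stage 1: -30 dBFS is 6 dB over -36 dBFS; at 6:1 that becomes 1 dB over, giving -35 dBFS.
Stage 2: overshoot 7 dB → 7/2 = 3.5 dB → -38.5 dBFS.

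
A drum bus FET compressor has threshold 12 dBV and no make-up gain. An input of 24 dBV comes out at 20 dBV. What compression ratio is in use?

Input overshoot = 24 − 12 = 12 dB; output overshoot = 20 − 12 = 8 dB.
Ratio = 12 / 8 = 1.5.

1.5:1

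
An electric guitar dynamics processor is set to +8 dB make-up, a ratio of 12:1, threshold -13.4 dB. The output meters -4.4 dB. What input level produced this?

Remove make-up: -4.4 − 8 = -12.4 dB.
Post-compression overshoot = -12.4 − (-13.4) = 1 dB.
Before 12:1 compression the overshoot was 1 × 12 = 12 dB, so input = -13.4 + 12 = -1.4 dB.

-1.4 dB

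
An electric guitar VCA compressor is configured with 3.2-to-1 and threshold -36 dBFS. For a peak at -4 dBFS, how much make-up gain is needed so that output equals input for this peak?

The peak compresses to -36 + 32/3.2 = -26 dBFS.
To reach -4 dBFS requires -4 − (-26) = 22 dB of make-up.

22 dB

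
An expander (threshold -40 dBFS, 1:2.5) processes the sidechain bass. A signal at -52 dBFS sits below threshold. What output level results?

Undershoot = (-40) − (-52) = 12 dB.
At 1:2.5, that expands to 30 dB under threshold.
Output = -40 − 30 = -70 dBFS.

-70 dBFS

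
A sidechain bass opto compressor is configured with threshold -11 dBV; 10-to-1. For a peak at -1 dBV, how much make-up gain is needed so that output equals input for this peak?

The peak compresses to -11 + 10/10 = -10 dBV.
To reach -1 dBV requires -1 − (-10) = 9 dB of make-up.

9 dB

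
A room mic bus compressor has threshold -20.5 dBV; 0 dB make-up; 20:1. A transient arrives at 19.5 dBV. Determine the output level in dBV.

-18.5 dBV

The input is 40 dB above the -20.5 dBV threshold.
20:1 compression reduces that to 40/20 = 2 dB over.
So the level is -20.5 + 2 = -18.5 dBV.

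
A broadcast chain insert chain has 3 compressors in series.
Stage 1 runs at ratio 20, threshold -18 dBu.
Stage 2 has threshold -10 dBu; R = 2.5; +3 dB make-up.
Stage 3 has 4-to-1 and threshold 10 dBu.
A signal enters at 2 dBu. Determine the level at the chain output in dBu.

Stage 1: 2 dBu is 20 dB over -18 dBu; at 20:1 that becomes 1 dB over, giving -17 dBu.
Stage 2: -17 dBu is at or below the -10 dBu threshold — no compression; make-up brings it to -14 dBu.
Stage 3: -14 dBu ≤ 10 dBu, so stage 3 doesn't engage; output -14 dBu.

-14 dBu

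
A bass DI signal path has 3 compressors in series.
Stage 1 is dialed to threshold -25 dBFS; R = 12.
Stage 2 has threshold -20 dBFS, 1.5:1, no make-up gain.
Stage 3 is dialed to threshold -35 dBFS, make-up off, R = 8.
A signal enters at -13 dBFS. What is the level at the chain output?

Stage 1: -13 dBFS is 12 dB over -25 dBFS; at 12:1 that becomes 1 dB over, giving -24 dBFS.
Stage 2: -24 dBFS ≤ -20 dBFS, so stage 2 doesn't engage; output -24 dBFS.
Stage 3: 11 dB above -35 dBFS, reduced 8:1 to 1.375 dB above → -33.625 dBFS.

-33.625 dBFS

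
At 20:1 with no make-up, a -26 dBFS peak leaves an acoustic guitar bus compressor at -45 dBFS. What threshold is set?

-46 dBFS

Let T be the threshold. Output overshoot = (input overshoot)/R, so -45 − T = (-26 − T)/20.
20·(-45 − T) = -26 − T → 19·T = -900 − (-26) = -874.
T = -874/19 = -46 dBFS.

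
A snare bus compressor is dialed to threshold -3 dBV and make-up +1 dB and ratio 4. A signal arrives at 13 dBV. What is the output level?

2 dBV

13 dBV sits 16 dB over threshold.
4:1 compression reduces that to 16/4 = 4 dB over.
Output = -3 + 4 = 1 dBV; make-up adds 1 dB, giving 2 dBV.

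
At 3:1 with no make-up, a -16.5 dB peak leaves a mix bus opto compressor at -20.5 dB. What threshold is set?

Let T be the threshold. Output overshoot = (input overshoot)/R, so -20.5 − T = (-16.5 − T)/3.
3·(-20.5 − T) = -16.5 − T → 2·T = -61.5 − (-16.5) = -45.
T = -45/2 = -22.5 dB.

-22.5 dB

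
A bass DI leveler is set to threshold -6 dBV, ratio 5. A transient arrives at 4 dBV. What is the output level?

-4 dBV

Overshoot: 4 − (-6) = 10 dB.
The 10 dB excess becomes 2 dB after 5:1 reduction.
Output = -6 + 2 = -4 dBV.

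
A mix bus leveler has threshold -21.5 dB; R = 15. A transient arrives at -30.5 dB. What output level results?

-30.5 dB is 9 dB below the -21.5 dB threshold, so no gain reduction is applied.
Output = input = -30.5 dB.

-30.5 dB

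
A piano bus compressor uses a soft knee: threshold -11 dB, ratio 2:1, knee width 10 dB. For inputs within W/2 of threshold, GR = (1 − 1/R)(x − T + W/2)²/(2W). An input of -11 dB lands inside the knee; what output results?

-11.625 dB

x − T + W/2 = -11 − (-11) + 5 = 5.
GR = (1 − 1/2) × 5² / 20 = 0.5 × 25 / 20 = 0.625 dB.
Output = -11 − 0.625 = -11.625 dB.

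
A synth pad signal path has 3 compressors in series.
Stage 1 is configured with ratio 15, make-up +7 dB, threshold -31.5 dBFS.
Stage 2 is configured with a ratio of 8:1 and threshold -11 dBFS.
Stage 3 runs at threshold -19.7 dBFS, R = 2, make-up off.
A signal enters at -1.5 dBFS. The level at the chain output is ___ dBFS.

Stage 1: 30 dB above -31.5 dBFS, reduced 15:1 to 2 dB above → -29.5 dBFS; +7 dB make-up → -22.5 dBFS.
Stage 2: -22.5 dBFS is at or below the -11 dBFS threshold — no compression; output -22.5 dBFS.
Stage 3: -22.5 dBFS ≤ -19.7 dBFS, so stage 3 doesn't engage; output -22.5 dBFS.

-22.5 dBFS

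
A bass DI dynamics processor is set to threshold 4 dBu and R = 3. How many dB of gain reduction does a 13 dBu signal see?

6 dB

The signal is 9 dB above threshold.
At 3:1, output sits 9/3 = 3 dB above threshold.
GR = overshoot in − overshoot out = 9 − 3 = 6 dB.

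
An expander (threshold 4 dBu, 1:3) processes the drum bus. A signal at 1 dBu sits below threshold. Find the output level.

Below threshold, a 1:3 expander applies gain = (3−1)×(T − x) of attenuation.
(3−1) × 3 = 6 dB, so output = 1 − 6 = -5 dBu.

-5 dBu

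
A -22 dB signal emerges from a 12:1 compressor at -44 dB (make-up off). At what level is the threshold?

-46 dB

Gain reduction = -22 − (-44) = 22 dB; output overshoot = GR / (R − 1) = 22 / 11 = 2 dB.
Threshold = output − output overshoot = -44 − 2 = -46 dB.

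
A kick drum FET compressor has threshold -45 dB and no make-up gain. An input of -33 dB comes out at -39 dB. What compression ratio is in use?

Input overshoot = -33 − (-45) = 12 dB; output overshoot = -39 − (-45) = 6 dB.
Ratio = 12 / 6 = 2.

2:1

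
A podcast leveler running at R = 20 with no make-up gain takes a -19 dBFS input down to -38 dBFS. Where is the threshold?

Input is 20 dB above T (since output overshoot × R = input overshoot: (-38 − T)·20 = -19 − T gives T = -39 dBFS).
Check: -39 + (-19 − (-39))/20 = -39 + 1 = -38 dBFS. ✓

-39 dBFS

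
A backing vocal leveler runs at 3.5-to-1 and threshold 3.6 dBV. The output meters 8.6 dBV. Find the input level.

21.1 dBV

Post-compression overshoot = 8.6 − 3.6 = 5 dB.
Input overshoot = R × output overshoot = 17.5 dB → input = 3.6 + 17.5 = 21.1 dBV.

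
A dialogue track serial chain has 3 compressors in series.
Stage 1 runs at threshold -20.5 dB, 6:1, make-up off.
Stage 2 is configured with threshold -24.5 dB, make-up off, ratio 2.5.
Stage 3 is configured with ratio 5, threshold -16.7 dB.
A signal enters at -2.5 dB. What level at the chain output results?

Stage 1: -2.5 dB is 18 dB over -20.5 dB; at 6:1 that becomes 3 dB over, giving -17.5 dB.
Stage 2: overshoot 7 dB → 7/2.5 = 2.8 dB → -21.7 dB.
Stage 3: -21.7 dB ≤ -16.7 dB, so stage 3 doesn't engage; output -21.7 dB.

-21.7 dB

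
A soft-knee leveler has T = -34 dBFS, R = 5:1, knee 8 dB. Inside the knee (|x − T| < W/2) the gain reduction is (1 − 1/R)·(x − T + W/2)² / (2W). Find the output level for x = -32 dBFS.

-33.8 dBFS

x − T + W/2 = -32 − (-34) + 4 = 6.
GR = (1 − 1/5) × 6² / 16 = 0.8 × 36 / 16 = 1.8 dB.
Output = -32 − 1.8 = -33.8 dBFS.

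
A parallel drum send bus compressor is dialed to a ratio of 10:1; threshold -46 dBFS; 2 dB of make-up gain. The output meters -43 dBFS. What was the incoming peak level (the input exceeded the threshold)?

-36 dBFS

Stripping the +2 dB make-up gives -45 dBFS at the gain stage.
That's 1 dB above the -46 dBFS threshold.
Input overshoot = R × output overshoot = 10 dB → input = -46 + 10 = -36 dBFS.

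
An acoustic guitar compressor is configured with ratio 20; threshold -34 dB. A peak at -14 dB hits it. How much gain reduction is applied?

The signal is 20 dB above threshold.
After 20:1 compression the overshoot becomes 20/20 = 1 dB.
Gain reduction = 20 − 1 = 19 dB.

19 dB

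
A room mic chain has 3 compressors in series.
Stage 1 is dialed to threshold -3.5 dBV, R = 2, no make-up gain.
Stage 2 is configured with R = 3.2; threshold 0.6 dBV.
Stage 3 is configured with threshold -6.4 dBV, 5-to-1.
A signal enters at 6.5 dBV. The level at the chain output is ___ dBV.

Stage 1: 10 dB above -3.5 dBV, reduced 2:1 to 5 dB above → 1.5 dBV.
Stage 2: 0.9 dB above 0.6 dBV, reduced 3.2:1 to 0.28125 dB above → 0.88125 dBV.
Stage 3: 0.88125 dBV is 7.28125 dB over -6.4 dBV; at 5:1 that becomes 1.45625 dB over, giving -4.94375 dBV.

-4.94375 dBV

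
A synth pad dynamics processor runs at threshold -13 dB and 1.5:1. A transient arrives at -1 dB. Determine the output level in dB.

The input is 12 dB above the -13 dB threshold.
At 1.5:1 the overshoot is divided by 1.5, leaving 8 dB above threshold.
Output = -13 + 8 = -5 dB.

-5 dB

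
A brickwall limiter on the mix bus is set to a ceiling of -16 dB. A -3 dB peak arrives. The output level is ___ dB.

The limiter clamps the peak to its -16 dB ceiling.

-16 dB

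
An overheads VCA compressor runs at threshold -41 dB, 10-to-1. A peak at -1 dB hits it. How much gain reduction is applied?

Overshoot = -1 − (-41) = 40 dB.
At 10:1, output sits 40/10 = 4 dB above threshold.
GR = overshoot in − overshoot out = 40 − 4 = 36 dB.

36 dB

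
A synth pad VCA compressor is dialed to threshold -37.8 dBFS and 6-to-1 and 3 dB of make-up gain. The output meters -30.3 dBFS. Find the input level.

Remove make-up: -30.3 − 3 = -33.3 dBFS.
Post-compression overshoot = -33.3 − (-37.8) = 4.5 dB.
Undo the ratio: input overshoot = 4.5 × 6 = 27 dB, giving input = -10.8 dBFS.

-10.8 dBFS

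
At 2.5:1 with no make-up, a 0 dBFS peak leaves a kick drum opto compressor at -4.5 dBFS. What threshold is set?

-7.5 dBFS

Gain reduction = 0 − (-4.5) = 4.5 dB; output overshoot = GR / (R − 1) = 4.5 / 1.5 = 3 dB.
Threshold = output − output overshoot = -4.5 − 3 = -7.5 dBFS.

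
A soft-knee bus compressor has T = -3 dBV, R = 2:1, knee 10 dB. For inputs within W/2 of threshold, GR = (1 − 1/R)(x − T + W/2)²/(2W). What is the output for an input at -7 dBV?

x − T + W/2 = -7 − (-3) + 5 = 1.
GR = (1 − 1/2) × 1² / 20 = 0.5 × 1 / 20 = 0.025 dB.
Output = -7 − 0.025 = -7.025 dBV.

-7.025 dBV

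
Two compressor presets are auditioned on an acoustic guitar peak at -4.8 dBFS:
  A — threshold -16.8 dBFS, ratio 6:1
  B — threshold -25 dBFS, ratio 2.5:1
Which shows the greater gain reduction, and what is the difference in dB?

B, by 2.12 dB

A: GR = 12 − 12/6 = 10 dB.
B: GR = 20.2 − 20.2/2.5 = 12.12 dB.
Difference: 2.12 dB in favour of B.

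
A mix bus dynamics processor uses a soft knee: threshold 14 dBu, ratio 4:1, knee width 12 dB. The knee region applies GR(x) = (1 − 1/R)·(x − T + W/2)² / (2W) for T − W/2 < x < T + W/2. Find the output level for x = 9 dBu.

8.96875 dBu

x − T + W/2 = 9 − 14 + 6 = 1.
GR = (1 − 1/4) × 1² / 24 = 0.75 × 1 / 24 = 0.03125 dB.
Output = 9 − 0.03125 = 8.96875 dBu.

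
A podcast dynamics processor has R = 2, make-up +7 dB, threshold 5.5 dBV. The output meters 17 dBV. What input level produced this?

14.5 dBV

Remove make-up: 17 − 7 = 10 dBV.
That's 4.5 dB above the 5.5 dBV threshold.
Before 2:1 compression the overshoot was 4.5 × 2 = 9 dB, so input = 5.5 + 9 = 14.5 dBV.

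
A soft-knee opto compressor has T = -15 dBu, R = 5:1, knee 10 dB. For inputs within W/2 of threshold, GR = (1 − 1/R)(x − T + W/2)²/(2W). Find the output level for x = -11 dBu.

-14.24 dBu

x − T + W/2 = -11 − (-15) + 5 = 9.
GR = (1 − 1/5) × 9² / 20 = 0.8 × 81 / 20 = 3.24 dB.
Output = -11 − 3.24 = -14.24 dBu.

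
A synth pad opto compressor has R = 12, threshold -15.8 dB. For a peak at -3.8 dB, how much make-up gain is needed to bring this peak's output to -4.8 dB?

10 dB

The peak compresses to -15.8 + 12/12 = -14.8 dB.
To reach -4.8 dB requires -4.8 − (-14.8) = 10 dB of make-up.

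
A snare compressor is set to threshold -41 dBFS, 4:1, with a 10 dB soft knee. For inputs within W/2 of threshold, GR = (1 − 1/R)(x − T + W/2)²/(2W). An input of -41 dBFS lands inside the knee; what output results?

x − T + W/2 = -41 − (-41) + 5 = 5.
GR = (1 − 1/4) × 5² / 20 = 0.75 × 25 / 20 = 0.9375 dB.
Output = -41 − 0.9375 = -41.9375 dBFS.

-41.9375 dBFS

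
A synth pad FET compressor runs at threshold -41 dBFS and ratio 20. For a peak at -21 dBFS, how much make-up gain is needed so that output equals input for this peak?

Without make-up, output = threshold + overshoot/20 = -41 + 1 = -40 dBFS.
Gap to target: 19 dB.

19 dB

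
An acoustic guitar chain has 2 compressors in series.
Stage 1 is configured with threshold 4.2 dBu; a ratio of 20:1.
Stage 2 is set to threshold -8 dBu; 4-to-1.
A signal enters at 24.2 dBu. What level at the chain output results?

Stage 1: 24.2 dBu is 20 dB over 4.2 dBu; at 20:1 that becomes 1 dB over, giving 5.2 dBu.
Stage 2: overshoot 13.2 dB → 13.2/4 = 3.3 dB → -4.7 dBu.

-4.7 dBu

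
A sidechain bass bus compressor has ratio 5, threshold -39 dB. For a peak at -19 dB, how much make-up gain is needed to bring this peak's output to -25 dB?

Overshoot 20 dB → 20/5 = 4 dB after compression, so the compressed level is -39 + 4 = -35 dB.
Make-up = target − compressed = -25 − (-35) = 10 dB.

10 dB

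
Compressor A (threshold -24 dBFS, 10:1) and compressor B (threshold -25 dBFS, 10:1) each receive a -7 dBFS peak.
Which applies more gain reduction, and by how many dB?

A: 17 dB over, compressed to 1.7 dB over, so 15.3 dB of GR.
B: 18 dB over, compressed to 1.8 dB over, so 16.2 dB of GR.
Difference: 0.9 dB in favour of B.

B, by 0.9 dB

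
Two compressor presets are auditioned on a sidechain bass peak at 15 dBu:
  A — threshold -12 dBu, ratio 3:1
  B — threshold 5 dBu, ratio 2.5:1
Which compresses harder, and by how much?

A, by 12 dB

A: overshoot 27 dB → output overshoot 9 dB → GR 18 dB.
B: overshoot 10 dB → output overshoot 4 dB → GR 6 dB.
Difference: 12 dB in favour of A.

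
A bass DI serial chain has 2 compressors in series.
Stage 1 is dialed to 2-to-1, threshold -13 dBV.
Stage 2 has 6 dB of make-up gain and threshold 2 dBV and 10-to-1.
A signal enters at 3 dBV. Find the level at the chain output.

1 dBV

Stage 1: 16 dB above -13 dBV, reduced 2:1 to 8 dB above → -5 dBV.
Stage 2: below threshold (-5 ≤ 2); passes unchanged; make-up brings it to 1 dBV.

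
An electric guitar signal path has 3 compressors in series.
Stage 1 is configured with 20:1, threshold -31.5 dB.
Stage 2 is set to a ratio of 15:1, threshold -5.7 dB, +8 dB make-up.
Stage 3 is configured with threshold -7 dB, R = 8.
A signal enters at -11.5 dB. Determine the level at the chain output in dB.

Stage 1: 20 dB above -31.5 dB, reduced 20:1 to 1 dB above → -30.5 dB.
Stage 2: below threshold (-30.5 ≤ -5.7); passes unchanged; make-up brings it to -22.5 dB.
Stage 3: -22.5 dB is at or below the -7 dB threshold — no compression; output -22.5 dB.

-22.5 dB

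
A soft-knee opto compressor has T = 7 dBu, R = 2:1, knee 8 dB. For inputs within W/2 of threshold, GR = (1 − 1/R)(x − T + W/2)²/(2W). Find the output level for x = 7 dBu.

x − T + W/2 = 7 − 7 + 4 = 4.
GR = (1 − 1/2) × 4² / 16 = 0.5 × 16 / 16 = 0.5 dB.
Output = 7 − 0.5 = 6.5 dBu.

6.5 dBu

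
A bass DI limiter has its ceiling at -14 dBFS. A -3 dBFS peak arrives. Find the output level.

-14 dBFS

At ∞:1, everything above -14 dBFS is held at the ceiling.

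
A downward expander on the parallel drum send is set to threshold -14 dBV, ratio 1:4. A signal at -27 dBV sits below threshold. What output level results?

-66 dBV

Undershoot = (-14) − (-27) = 13 dB.
At 1:4, that expands to 52 dB under threshold.
Output = -14 − 52 = -66 dBV.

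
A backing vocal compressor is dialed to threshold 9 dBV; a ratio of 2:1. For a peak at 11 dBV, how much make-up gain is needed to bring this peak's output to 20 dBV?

The peak compresses to 9 + 2/2 = 10 dBV.
To reach 20 dBV requires 20 − 10 = 10 dB of make-up.

10 dB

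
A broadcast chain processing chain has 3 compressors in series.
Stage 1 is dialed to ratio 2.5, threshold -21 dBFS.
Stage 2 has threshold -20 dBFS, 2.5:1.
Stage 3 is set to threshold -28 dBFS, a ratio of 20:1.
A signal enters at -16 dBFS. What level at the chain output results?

Stage 1: 5 dB above -21 dBFS, reduced 2.5:1 to 2 dB above → -19 dBFS.
Stage 2: overshoot 1 dB → 1/2.5 = 0.4 dB → -19.6 dBFS.
Stage 3: -19.6 dBFS is 8.4 dB over -28 dBFS; at 20:1 that becomes 0.42 dB over, giving -27.58 dBFS.

-27.58 dBFS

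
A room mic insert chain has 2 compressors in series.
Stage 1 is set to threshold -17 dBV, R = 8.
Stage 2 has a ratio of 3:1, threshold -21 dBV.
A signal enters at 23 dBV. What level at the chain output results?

Stage 1: 40 dB above -17 dBV, reduced 8:1 to 5 dB above → -12 dBV.
Stage 2: 9 dB above -21 dBV, reduced 3:1 to 3 dB above → -18 dBV.

-18 dBV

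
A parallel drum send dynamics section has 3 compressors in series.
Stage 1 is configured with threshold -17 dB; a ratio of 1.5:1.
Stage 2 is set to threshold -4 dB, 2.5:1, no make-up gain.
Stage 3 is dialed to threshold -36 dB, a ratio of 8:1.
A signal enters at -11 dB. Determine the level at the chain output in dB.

Stage 1: -11 dB is 6 dB over -17 dB; at 1.5:1 that becomes 4 dB over, giving -13 dB.
Stage 2: below threshold (-13 ≤ -4); passes unchanged; output -13 dB.
Stage 3: overshoot 23 dB → 23/8 = 2.875 dB → -33.125 dB.

-33.125 dB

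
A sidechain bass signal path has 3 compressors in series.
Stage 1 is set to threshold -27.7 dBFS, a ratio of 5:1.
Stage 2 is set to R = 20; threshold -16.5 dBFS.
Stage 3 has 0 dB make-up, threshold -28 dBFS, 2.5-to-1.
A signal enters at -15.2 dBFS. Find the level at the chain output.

-26.88 dBFS

Stage 1: -15.2 dBFS is 12.5 dB over -27.7 dBFS; at 5:1 that becomes 2.5 dB over, giving -25.2 dBFS.
Stage 2: -25.2 dBFS is at or below the -16.5 dBFS threshold — no compression; output -25.2 dBFS.
Stage 3: overshoot 2.8 dB → 2.8/2.5 = 1.12 dB → -26.88 dBFS.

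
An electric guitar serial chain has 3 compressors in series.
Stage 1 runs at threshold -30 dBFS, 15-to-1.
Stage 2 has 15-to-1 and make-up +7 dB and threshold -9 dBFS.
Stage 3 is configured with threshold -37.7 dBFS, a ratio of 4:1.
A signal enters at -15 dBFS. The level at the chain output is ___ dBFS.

Stage 1: overshoot 15 dB → 15/15 = 1 dB → -29 dBFS.
Stage 2: below threshold (-29 ≤ -9); passes unchanged; make-up brings it to -22 dBFS.
Stage 3: overshoot 15.7 dB → 15.7/4 = 3.925 dB → -33.775 dBFS.

-33.775 dBFS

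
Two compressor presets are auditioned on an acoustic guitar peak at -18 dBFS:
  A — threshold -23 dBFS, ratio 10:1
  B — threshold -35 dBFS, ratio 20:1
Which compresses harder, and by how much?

A: overshoot 5 dB → output overshoot 0.5 dB → GR 4.5 dB.
B: overshoot 17 dB → output overshoot 0.85 dB → GR 16.15 dB.
B reduces 11.65 dB more.

B, by 11.65 dB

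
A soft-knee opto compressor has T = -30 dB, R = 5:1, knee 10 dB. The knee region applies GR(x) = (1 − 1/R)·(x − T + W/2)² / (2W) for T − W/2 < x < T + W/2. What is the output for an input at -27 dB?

-29.56 dB

x − T + W/2 = -27 − (-30) + 5 = 8.
GR = (1 − 1/5) × 8² / 20 = 0.8 × 64 / 20 = 2.56 dB.
Output = -27 − 2.56 = -29.56 dB.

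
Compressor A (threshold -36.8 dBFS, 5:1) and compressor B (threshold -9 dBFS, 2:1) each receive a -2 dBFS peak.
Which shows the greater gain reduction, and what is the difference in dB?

A, by 24.34 dB

A: GR = 34.8 − 34.8/5 = 27.84 dB.
B: GR = 7 − 7/2 = 3.5 dB.
A reduces 24.34 dB more.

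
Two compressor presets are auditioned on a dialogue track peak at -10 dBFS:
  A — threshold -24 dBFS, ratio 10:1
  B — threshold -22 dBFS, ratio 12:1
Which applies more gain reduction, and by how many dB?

A: overshoot 14 dB → output overshoot 1.4 dB → GR 12.6 dB.
B: overshoot 12 dB → output overshoot 1 dB → GR 11 dB.
A reduces 1.6 dB more.

A, by 1.6 dB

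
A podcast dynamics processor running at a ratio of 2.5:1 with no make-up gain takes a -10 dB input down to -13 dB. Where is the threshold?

-15 dB

Gain reduction = -10 − (-13) = 3 dB; output overshoot = GR / (R − 1) = 3 / 1.5 = 2 dB.
Threshold = output − output overshoot = -13 − 2 = -15 dB.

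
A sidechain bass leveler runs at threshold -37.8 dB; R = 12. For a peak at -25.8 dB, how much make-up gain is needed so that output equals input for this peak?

Without make-up, output = threshold + overshoot/12 = -37.8 + 1 = -36.8 dB.
Gap to target: 11 dB.

11 dB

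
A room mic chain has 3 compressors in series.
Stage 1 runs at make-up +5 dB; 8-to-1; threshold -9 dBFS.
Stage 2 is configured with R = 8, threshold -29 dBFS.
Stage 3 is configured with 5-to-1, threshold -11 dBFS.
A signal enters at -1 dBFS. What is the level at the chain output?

-25.75 dBFS

Stage 1: 8 dB above -9 dBFS, reduced 8:1 to 1 dB above → -8 dBFS; +5 dB make-up → -3 dBFS.
Stage 2: overshoot 26 dB → 26/8 = 3.25 dB → -25.75 dBFS.
Stage 3: -25.75 dBFS is at or below the -11 dBFS threshold — no compression; output -25.75 dBFS.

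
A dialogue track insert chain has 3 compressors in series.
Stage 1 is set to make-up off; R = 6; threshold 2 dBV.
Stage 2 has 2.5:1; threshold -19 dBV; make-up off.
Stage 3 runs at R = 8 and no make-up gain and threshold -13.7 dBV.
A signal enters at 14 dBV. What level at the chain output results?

Stage 1: overshoot 12 dB → 12/6 = 2 dB → 4 dBV.
Stage 2: overshoot 23 dB → 23/2.5 = 9.2 dB → -9.8 dBV.
Stage 3: overshoot 3.9 dB → 3.9/8 = 0.4875 dB → -13.2125 dBV.

-13.2125 dBV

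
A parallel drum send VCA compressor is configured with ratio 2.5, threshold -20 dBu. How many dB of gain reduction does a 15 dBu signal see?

21 dB

The signal is 35 dB above threshold.
After 2.5:1 compression the overshoot becomes 35/2.5 = 14 dB.
GR = overshoot in − overshoot out = 35 − 14 = 21 dB.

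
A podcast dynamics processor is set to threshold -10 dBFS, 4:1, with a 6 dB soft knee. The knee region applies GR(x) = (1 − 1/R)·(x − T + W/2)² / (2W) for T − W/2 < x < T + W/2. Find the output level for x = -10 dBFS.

-10.5625 dBFS

x − T + W/2 = -10 − (-10) + 3 = 3.
GR = (1 − 1/4) × 3² / 12 = 0.75 × 9 / 12 = 0.5625 dB.
Output = -10 − 0.5625 = -10.5625 dBFS.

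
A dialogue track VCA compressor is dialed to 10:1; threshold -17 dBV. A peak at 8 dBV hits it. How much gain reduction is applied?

8 dBV exceeds the threshold by 25 dB.
After 10:1 compression the overshoot becomes 25/10 = 2.5 dB.
GR = overshoot in − overshoot out = 25 − 2.5 = 22.5 dB.

22.5 dB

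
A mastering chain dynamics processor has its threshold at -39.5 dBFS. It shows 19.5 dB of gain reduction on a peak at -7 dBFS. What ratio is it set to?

2.5:1

Input overshoot = -7 − (-39.5) = 32.5 dB.
Output overshoot = 32.5 − 19.5 = 13 dB.
Ratio = input overshoot / output overshoot = 32.5 / 13 = 2.5.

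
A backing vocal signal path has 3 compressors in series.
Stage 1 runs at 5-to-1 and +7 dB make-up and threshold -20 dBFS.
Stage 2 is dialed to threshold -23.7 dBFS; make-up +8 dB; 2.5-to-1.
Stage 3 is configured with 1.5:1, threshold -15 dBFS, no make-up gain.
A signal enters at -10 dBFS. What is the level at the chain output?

-12.08 dBFS

Stage 1: -10 dBFS is 10 dB over -20 dBFS; at 5:1 that becomes 2 dB over, giving -18 dBFS; +7 dB make-up → -11 dBFS.
Stage 2: overshoot 12.7 dB → 12.7/2.5 = 5.08 dB → -18.62 dBFS; +8 dB make-up → -10.62 dBFS.
Stage 3: overshoot 4.38 dB → 4.38/1.5 = 2.92 dB → -12.08 dBFS.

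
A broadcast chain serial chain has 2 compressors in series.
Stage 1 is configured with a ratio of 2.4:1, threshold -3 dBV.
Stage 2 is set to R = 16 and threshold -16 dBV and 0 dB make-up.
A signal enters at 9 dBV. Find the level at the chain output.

Stage 1: 12 dB above -3 dBV, reduced 2.4:1 to 5 dB above → 2 dBV.
Stage 2: overshoot 18 dB → 18/16 = 1.125 dB → -14.875 dBV.

-14.875 dBV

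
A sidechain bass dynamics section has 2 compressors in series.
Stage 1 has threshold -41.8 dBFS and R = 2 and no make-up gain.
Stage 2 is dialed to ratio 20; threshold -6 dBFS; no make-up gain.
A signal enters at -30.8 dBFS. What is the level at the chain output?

-36.3 dBFS

Stage 1: 11 dB above -41.8 dBFS, reduced 2:1 to 5.5 dB above → -36.3 dBFS.
Stage 2: -36.3 dBFS is at or below the -6 dBFS threshold — no compression; output -36.3 dBFS.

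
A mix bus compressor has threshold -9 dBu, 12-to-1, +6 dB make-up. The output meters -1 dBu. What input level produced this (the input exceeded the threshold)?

Before make-up, the level was -1 − 6 = -7 dBu.
Post-compression overshoot = -7 − (-9) = 2 dB.
Input overshoot = R × output overshoot = 24 dB → input = -9 + 24 = 15 dBu.

15 dBu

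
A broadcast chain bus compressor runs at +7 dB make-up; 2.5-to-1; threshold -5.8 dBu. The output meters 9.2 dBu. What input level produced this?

Before make-up, the level was 9.2 − 7 = 2.2 dBu.
Post-compression overshoot = 2.2 − (-5.8) = 8 dB.
Before 2.5:1 compression the overshoot was 8 × 2.5 = 20 dB, so input = -5.8 + 20 = 14.2 dBu.

14.2 dBu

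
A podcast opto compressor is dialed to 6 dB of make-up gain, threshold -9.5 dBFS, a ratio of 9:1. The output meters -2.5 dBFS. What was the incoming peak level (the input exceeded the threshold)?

-0.5 dBFS

Stripping the +6 dB make-up gives -8.5 dBFS at the gain stage.
Post-compression overshoot = -8.5 − (-9.5) = 1 dB.
Before 9:1 compression the overshoot was 1 × 9 = 9 dB, so input = -9.5 + 9 = -0.5 dBFS.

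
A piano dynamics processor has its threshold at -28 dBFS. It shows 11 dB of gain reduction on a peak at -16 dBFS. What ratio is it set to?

12:1

Input overshoot = -16 − (-28) = 12 dB.
Output overshoot = 12 − 11 = 1 dB.
Ratio = input overshoot / output overshoot = 12 / 1 = 12.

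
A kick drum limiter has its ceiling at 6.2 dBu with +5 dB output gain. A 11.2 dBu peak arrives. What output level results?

11.2 dBu

A brickwall limiter is an ∞:1 compressor: any input above the ceiling is clamped to 6.2 dBu.
Output gain then adds 5 dB: 6.2 + 5 = 11.2 dBu.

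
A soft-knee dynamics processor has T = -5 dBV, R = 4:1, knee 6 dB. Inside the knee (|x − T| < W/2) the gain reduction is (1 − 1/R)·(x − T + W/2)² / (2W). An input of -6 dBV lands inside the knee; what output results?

x − T + W/2 = -6 − (-5) + 3 = 2.
GR = (1 − 1/4) × 2² / 12 = 0.75 × 4 / 12 = 0.25 dB.
Output = -6 − 0.25 = -6.25 dBV.

-6.25 dBV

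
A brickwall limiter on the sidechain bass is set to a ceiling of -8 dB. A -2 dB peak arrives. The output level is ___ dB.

The limiter clamps the peak to its -8 dB ceiling.

-8 dB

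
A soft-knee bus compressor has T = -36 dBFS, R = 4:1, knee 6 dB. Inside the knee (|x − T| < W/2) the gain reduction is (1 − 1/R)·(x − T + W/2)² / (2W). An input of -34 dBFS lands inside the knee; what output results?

x − T + W/2 = -34 − (-36) + 3 = 5.
GR = (1 − 1/4) × 5² / 12 = 0.75 × 25 / 12 = 1.5625 dB.
Output = -34 − 1.5625 = -35.5625 dBFS.

-35.5625 dBFS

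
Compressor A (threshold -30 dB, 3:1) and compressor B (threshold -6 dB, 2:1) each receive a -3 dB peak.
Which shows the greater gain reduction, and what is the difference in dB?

A, by 16.5 dB

A: 27 dB over, compressed to 9 dB over, so 18 dB of GR.
B: 3 dB over, compressed to 1.5 dB over, so 1.5 dB of GR.
A applies 16.5 dB more gain reduction.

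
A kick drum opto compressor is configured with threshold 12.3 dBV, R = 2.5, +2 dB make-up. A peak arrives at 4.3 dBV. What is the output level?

4.3 dBV is 8 dB below the 12.3 dBV threshold, so no gain reduction is applied.
Make-up gain adds 2 dB: 4.3 + 2 = 6.3 dBV.

6.3 dBV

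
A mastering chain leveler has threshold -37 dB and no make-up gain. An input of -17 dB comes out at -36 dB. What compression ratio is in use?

Input overshoot = -17 − (-37) = 20 dB; output overshoot = -36 − (-37) = 1 dB.
Ratio = 20 / 1 = 20.

20:1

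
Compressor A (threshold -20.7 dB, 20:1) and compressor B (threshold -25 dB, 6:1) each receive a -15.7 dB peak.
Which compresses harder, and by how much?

B, by 3 dB

A: overshoot 5 dB → output overshoot 0.25 dB → GR 4.75 dB.
B: overshoot 9.3 dB → output overshoot 1.55 dB → GR 7.75 dB.
B applies 3 dB more gain reduction.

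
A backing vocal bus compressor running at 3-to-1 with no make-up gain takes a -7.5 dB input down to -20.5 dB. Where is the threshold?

Let T be the threshold. Output overshoot = (input overshoot)/R, so -20.5 − T = (-7.5 − T)/3.
3·(-20.5 − T) = -7.5 − T → 2·T = -61.5 − (-7.5) = -54.
T = -54/2 = -27 dB.

-27 dB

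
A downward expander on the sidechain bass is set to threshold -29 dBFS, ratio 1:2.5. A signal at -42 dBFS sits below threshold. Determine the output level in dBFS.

-61.5 dBFS

The input is 13 dB below the -29 dBFS threshold.
A 1:2.5 expander multiplies undershoot by 2.5: 13 × 2.5 = 32.5 dB below threshold.
Output = -29 − 32.5 = -61.5 dBFS.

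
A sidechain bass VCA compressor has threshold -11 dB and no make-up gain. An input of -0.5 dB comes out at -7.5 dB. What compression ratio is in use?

Input overshoot = -0.5 − (-11) = 10.5 dB; output overshoot = -7.5 − (-11) = 3.5 dB.
Ratio = 10.5 / 3.5 = 3.

3:1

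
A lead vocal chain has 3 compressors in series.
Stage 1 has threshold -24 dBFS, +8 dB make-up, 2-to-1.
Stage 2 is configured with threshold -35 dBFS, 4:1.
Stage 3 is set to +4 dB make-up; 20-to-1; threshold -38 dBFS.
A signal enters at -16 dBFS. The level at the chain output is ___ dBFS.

-33.5625 dBFS

Stage 1: 8 dB above -24 dBFS, reduced 2:1 to 4 dB above → -20 dBFS; +8 dB make-up → -12 dBFS.
Stage 2: -12 dBFS is 23 dB over -35 dBFS; at 4:1 that becomes 5.75 dB over, giving -29.25 dBFS.
Stage 3: -29.25 dBFS is 8.75 dB over -38 dBFS; at 20:1 that becomes 0.4375 dB over, giving -37.5625 dBFS; +4 dB make-up → -33.5625 dBFS.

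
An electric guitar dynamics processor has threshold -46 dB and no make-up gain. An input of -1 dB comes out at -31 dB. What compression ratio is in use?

3:1

Input overshoot = -1 − (-46) = 45 dB; output overshoot = -31 − (-46) = 15 dB.
Ratio = 45 / 15 = 3.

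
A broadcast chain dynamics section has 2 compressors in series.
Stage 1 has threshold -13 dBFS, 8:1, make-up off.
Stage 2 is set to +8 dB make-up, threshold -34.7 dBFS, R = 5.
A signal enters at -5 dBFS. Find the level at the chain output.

-22.16 dBFS

Stage 1: -5 dBFS is 8 dB over -13 dBFS; at 8:1 that becomes 1 dB over, giving -12 dBFS.
Stage 2: overshoot 22.7 dB → 22.7/5 = 4.54 dB → -30.16 dBFS; +8 dB make-up → -22.16 dBFS.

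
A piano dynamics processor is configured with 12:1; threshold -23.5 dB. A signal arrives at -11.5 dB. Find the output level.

-22.5 dB

Overshoot: -11.5 − (-23.5) = 12 dB.
12:1 compression reduces that to 12/12 = 1 dB over.
So the level is -23.5 + 1 = -22.5 dB.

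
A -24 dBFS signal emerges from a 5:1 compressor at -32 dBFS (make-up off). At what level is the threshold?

Gain reduction = -24 − (-32) = 8 dB; output overshoot = GR / (R − 1) = 8 / 4 = 2 dB.
Threshold = output − output overshoot = -32 − 2 = -34 dBFS.

-34 dBFS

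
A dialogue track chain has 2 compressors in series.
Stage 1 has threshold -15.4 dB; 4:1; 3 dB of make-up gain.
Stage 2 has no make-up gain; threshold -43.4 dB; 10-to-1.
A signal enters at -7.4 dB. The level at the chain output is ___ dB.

Stage 1: 8 dB above -15.4 dB, reduced 4:1 to 2 dB above → -13.4 dB; +3 dB make-up → -10.4 dB.
Stage 2: 33 dB above -43.4 dB, reduced 10:1 to 3.3 dB above → -40.1 dB.

-40.1 dB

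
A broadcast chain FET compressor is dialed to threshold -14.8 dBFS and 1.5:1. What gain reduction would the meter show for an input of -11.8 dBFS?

Overshoot = -11.8 − (-14.8) = 3 dB.
At 1.5:1, output sits 3/1.5 = 2 dB above threshold.
Gain reduction = 3 − 2 = 1 dB.

1 dB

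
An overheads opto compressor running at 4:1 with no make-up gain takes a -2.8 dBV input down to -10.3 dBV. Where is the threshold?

-12.8 dBV

Let T be the threshold. Output overshoot = (input overshoot)/R, so -10.3 − T = (-2.8 − T)/4.
4·(-10.3 − T) = -2.8 − T → 3·T = -41.2 − (-2.8) = -38.4.
T = -38.4/3 = -12.8 dBV.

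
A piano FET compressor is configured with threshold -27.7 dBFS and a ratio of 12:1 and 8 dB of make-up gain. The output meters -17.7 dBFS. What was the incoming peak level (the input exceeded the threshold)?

Stripping the +8 dB make-up gives -25.7 dBFS at the gain stage.
The compressed level sits -25.7 − (-27.7) = 2 dB over threshold.
Before 12:1 compression the overshoot was 2 × 12 = 24 dB, so input = -27.7 + 24 = -3.7 dBFS.

-3.7 dBFS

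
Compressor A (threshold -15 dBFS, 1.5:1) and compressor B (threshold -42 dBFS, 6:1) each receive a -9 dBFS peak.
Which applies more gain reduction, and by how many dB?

A: overshoot 6 dB → output overshoot 4 dB → GR 2 dB.
B: overshoot 33 dB → output overshoot 5.5 dB → GR 27.5 dB.
Difference: 25.5 dB in favour of B.

B, by 25.5 dB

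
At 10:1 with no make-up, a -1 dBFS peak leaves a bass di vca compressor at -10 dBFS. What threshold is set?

-11 dBFS

Let T be the threshold. Output overshoot = (input overshoot)/R, so -10 − T = (-1 − T)/10.
10·(-10 − T) = -1 − T → 9·T = -100 − (-1) = -99.
T = -99/9 = -11 dBFS.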